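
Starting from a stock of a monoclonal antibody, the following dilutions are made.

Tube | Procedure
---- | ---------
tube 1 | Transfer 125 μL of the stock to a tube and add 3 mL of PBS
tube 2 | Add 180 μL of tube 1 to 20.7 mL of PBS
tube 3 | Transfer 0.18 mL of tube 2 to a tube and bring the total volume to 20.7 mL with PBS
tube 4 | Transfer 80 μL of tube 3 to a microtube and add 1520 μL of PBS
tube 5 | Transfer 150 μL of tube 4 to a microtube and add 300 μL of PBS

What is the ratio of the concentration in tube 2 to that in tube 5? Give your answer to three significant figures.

6.90 × 10^3

Step 1: 125 μL + 3 mL = 3125 μL total → factor 3125/125 = 25
Step 2: 180 μL + 20.7 mL = 20880 μL total → factor 20880/180 = 116
Step 3: 0.18 mL brought to 20.7 mL → factor 20.7/0.18 = 115
Step 4: 80 μL + 1520 μL = 1600 μL total → factor 1600/80 = 20
Step 5: 150 μL + 300 μL = 450 μL total → factor 450/150 = 3
Dilution factor to tube 2 = 2900; to tube 5 = 2.001 × 10^7
[tube 2]/[tube 5] = (factor to tube 5)/(factor to tube 2) = 2.001 × 10^7/2900 = 6.90 × 10^3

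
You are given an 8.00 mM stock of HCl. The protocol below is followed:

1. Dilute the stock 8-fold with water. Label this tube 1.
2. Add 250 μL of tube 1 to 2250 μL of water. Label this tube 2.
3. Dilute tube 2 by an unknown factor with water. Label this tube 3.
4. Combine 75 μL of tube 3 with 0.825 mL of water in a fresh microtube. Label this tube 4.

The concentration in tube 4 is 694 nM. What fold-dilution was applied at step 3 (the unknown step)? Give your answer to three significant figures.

Step 1: 8-fold → factor 8
Step 2: 250 μL + 2250 μL = 2500 μL total → factor 2500/250 = 10
Step 3: unknown factor x
Step 4: 75 μL + 0.825 mL = 900 μL total → factor 900/75 = 12
Product of known-step factors = 960
Overall factor = 8.00 mM / (694 nM) = 11527
x = 11527 / 960 = 12.0

12.0-fold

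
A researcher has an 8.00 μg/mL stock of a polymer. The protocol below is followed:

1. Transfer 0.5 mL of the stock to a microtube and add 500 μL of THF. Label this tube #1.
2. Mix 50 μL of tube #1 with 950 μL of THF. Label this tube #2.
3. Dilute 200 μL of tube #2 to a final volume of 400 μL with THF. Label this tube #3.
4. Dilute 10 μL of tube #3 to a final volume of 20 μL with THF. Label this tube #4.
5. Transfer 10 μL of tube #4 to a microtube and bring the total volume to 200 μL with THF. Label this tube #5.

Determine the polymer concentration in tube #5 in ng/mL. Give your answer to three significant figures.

Step 1: 0.5 mL + 500 μL = 1 mL total → factor 1/0.5 = 2
Step 2: 50 μL + 950 μL = 1000 μL total → factor 1000/50 = 20
Step 3: 200 μL brought to 400 μL → factor 400/200 = 2
Step 4: 10 μL brought to 20 μL → factor 20/10 = 2
Step 5: 10 μL brought to 200 μL → factor 200/10 = 20
Overall dilution factor = 2 × 20 × 2 × 2 × 20 = 3200
Final = 8.00 μg/mL / 3200 = 0.002500 μg/mL = 2.50 ng/mL

2.50 ng/mL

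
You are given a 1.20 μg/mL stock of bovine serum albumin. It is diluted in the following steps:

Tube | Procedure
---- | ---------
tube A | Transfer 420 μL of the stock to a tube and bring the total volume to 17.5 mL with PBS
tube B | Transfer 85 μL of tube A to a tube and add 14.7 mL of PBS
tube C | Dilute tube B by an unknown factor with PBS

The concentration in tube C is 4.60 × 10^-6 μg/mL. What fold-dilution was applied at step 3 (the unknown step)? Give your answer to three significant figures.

Step 1: 420 μL brought to 17.5 mL → factor 17500/420 = 41.667
Step 2: 85 μL + 14.7 mL = 14785 μL total → factor 14785/85 = 173.94
Step 3: unknown factor x
Product of known-step factors = 7247.5
Overall factor = 1.20 μg/mL / (4.60 × 10^-6 μg/mL) = 2.6087 × 10^5
x = 2.6087 × 10^5 / 7247.5 = 36.0

36.0-fold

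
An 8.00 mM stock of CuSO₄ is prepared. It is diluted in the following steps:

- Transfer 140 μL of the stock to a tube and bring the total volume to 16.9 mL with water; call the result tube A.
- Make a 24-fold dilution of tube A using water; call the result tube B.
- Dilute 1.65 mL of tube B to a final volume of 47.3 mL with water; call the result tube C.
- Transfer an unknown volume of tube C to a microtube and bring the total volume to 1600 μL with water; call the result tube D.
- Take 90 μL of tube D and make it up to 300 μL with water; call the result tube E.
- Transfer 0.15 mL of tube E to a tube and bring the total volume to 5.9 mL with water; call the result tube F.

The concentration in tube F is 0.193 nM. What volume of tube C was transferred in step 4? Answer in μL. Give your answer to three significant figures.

420 μL

Step 1: 140 μL brought to 16.9 mL → factor 16900/140 = 120.71
Step 2: 24-fold → factor 24
Step 3: 1.65 mL brought to 47.3 mL → factor 47.3/1.65 = 28.667
Step 4: v brought to 1600 μL → factor = 1600 μL/v
Step 5: 90 μL brought to 300 μL → factor 300/90 = 3.3333
Step 6: 0.15 mL brought to 5.9 mL → factor 5.9/0.15 = 39.333
Product of known-step factors = 1.0889 × 10^7
Overall factor = 8.00 mM / (0.193 nM) = 4.1451 × 10^7
Step-4 factor = 4.1451 × 10^7 / 1.0889 × 10^7 = 3.8067
v = 1600 μL / 3.8067 = 420 μL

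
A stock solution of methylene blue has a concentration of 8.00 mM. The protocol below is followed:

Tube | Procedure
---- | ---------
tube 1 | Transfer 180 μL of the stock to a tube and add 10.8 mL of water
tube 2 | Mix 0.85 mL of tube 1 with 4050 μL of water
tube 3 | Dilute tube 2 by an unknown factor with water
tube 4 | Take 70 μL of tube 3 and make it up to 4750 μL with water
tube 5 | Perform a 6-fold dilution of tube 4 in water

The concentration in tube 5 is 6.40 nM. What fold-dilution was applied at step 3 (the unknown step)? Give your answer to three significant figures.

Step 1: 180 μL + 10.8 mL = 10980 μL total → factor 10980/180 = 61
Step 2: 0.85 mL + 4050 μL = 4.9 mL total → factor 4.9/0.85 = 5.7647
Step 3: unknown factor x
Step 4: 70 μL brought to 4750 μL → factor 4750/70 = 67.857
Step 5: 6-fold → factor 6
Product of known-step factors = 1.4317 × 10^5
Overall factor = 8.00 mM / (6.40 nM) = 1.25 × 10^6
x = 1.25 × 10^6 / 1.4317 × 10^5 = 8.73

8.73-fold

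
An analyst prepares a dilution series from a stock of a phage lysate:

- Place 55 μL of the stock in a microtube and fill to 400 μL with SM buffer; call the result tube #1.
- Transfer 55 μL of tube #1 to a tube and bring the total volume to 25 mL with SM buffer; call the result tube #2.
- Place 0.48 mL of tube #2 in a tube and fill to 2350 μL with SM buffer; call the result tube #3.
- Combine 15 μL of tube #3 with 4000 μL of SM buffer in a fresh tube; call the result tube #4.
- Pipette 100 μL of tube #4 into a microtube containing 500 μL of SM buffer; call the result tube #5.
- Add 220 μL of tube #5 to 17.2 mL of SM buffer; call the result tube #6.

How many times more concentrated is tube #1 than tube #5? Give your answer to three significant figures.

Step 1: 55 μL brought to 400 μL → factor 400/55 = 7.2727
Step 2: 55 μL brought to 25 mL → factor 25000/55 = 454.55
Step 3: 0.48 mL brought to 2350 μL → factor 2.35/0.48 = 4.8958
Step 4: 15 μL + 4000 μL = 4015 μL total → factor 4015/15 = 267.67
Step 5: 100 μL + 500 μL = 600 μL total → factor 600/100 = 6
Dilution factor to tube #1 = 7.2727; to tube #5 = 2.5992 × 10^7
[tube #1]/[tube #5] = (factor to tube #5)/(factor to tube #1) = 2.5992 × 10^7/7.2727 = 3.57 × 10^6

3.57 × 10^6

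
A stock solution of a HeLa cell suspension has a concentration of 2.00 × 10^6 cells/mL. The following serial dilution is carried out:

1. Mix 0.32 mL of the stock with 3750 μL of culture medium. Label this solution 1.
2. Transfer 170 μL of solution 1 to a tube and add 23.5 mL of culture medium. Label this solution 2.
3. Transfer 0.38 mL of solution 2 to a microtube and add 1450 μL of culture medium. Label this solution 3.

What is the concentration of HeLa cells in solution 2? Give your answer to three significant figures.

1.13 × 10^3 cells/mL

Step 1: 0.32 mL + 3750 μL = 4.07 mL total → factor 4.07/0.32 = 12.719
Step 2: 170 μL + 23.5 mL = 23670 μL total → factor 23670/170 = 139.24
Dilution factor through solution 2 = 12.719 × 139.24 = 1770.9
[solution 2] = 2.00 × 10^6 cells/mL / 1770.9 = 1.13 × 10^3 cells/mL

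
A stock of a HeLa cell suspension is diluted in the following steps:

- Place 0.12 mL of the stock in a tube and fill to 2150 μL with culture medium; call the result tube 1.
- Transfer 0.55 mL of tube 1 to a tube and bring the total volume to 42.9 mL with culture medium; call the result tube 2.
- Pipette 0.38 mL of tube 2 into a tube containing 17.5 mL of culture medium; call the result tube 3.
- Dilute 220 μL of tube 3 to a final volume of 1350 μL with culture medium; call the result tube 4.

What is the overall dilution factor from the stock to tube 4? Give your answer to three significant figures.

Step 1: 0.12 mL brought to 2150 μL → factor 2.15/0.12 = 17.917
Step 2: 0.55 mL brought to 42.9 mL → factor 42.9/0.55 = 78
Step 3: 0.38 mL + 17.5 mL = 17.88 mL total → factor 17.88/0.38 = 47.053
Step 4: 220 μL brought to 1350 μL → factor 1350/220 = 6.1364
Overall dilution factor = 17.917 × 78 × 47.053 × 6.1364 = 4.035 × 10^5

4.04 × 10^5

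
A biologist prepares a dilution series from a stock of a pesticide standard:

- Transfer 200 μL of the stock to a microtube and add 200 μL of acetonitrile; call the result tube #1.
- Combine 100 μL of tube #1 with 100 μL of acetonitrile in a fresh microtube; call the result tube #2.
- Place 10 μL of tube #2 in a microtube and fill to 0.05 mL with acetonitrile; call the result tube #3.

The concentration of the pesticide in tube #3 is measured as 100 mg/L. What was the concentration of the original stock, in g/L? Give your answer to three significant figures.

2.00 g/L

Step 1: 200 μL + 200 μL = 400 μL total → factor 400/200 = 2
Step 2: 100 μL + 100 μL = 200 μL total → factor 200/100 = 2
Step 3: 10 μL brought to 0.05 mL → factor 50/10 = 5
Overall dilution factor = 2 × 2 × 5 = 20
Stock = 100 mg/L × 20 = 2000 mg/L = 2.00 g/L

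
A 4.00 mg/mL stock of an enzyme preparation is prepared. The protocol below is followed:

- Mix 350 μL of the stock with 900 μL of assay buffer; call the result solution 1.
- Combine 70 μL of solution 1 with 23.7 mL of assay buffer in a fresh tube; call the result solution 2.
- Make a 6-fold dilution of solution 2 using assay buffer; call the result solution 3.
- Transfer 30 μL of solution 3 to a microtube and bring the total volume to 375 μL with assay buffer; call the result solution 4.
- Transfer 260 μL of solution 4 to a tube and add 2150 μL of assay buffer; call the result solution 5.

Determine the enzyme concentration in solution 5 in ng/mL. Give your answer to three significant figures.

Step 1: 350 μL + 900 μL = 1250 μL total → factor 1250/350 = 3.5714
Step 2: 70 μL + 23.7 mL = 23770 μL total → factor 23770/70 = 339.57
Step 3: 6-fold → factor 6
Step 4: 30 μL brought to 375 μL → factor 375/30 = 12.5
Step 5: 260 μL + 2150 μL = 2410 μL total → factor 2410/260 = 9.2692
Overall dilution factor = 3.5714 × 339.57 × 6 × 12.5 × 9.2692 = 8.431 × 10^5
Final = 4.00 mg/mL / 8.431 × 10^5 = 4.744 × 10^-6 mg/mL = 4.74 ng/mL

4.74 ng/mL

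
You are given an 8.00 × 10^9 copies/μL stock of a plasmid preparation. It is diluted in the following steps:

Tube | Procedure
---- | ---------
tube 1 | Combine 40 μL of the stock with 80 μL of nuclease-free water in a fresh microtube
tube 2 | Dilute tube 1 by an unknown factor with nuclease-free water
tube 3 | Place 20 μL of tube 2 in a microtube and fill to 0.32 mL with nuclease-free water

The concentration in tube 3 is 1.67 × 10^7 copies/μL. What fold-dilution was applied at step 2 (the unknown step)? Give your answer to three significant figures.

Step 1: 40 μL + 80 μL = 120 μL total → factor 120/40 = 3
Step 2: unknown factor x
Step 3: 20 μL brought to 0.32 mL → factor 320/20 = 16
Product of known-step factors = 48
Overall factor = 8.00 × 10^9 copies/μL / (1.67 × 10^7 copies/μL) = 479.04
x = 479.04 / 48 = 9.98

9.98-fold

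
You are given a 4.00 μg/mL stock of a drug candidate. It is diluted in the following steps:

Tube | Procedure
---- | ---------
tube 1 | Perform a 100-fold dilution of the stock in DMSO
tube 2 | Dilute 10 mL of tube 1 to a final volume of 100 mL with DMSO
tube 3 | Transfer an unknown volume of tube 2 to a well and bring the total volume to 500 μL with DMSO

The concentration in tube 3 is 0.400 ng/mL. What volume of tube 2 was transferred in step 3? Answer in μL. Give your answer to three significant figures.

50.0 μL

Step 1: 100-fold → factor 100
Step 2: 10 mL brought to 100 mL → factor 100/10 = 10
Step 3: v brought to 500 μL → factor = 500 μL/v
Product of known-step factors = 1000
Overall factor = 4.00 μg/mL / (0.400 ng/mL) = 10000
Step-3 factor = 10000 / 1000 = 10
v = 500 μL / 10 = 50.0 μL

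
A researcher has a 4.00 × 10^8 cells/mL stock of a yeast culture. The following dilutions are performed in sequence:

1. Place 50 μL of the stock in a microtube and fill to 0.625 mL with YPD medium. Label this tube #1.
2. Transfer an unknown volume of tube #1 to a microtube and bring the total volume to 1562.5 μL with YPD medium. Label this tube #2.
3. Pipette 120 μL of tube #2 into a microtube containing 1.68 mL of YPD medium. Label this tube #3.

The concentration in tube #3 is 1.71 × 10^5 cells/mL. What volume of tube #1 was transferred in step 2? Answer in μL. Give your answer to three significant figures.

Step 1: 50 μL brought to 0.625 mL → factor 625/50 = 12.5
Step 2: v brought to 1562.5 μL → factor = 1562.5 μL/v
Step 3: 120 μL + 1.68 mL = 1800 μL total → factor 1800/120 = 15
Product of known-step factors = 187.5
Overall factor = 4.00 × 10^8 cells/mL / (1.71 × 10^5 cells/mL) = 2339.2
Step-2 factor = 2339.2 / 187.5 = 12.476
v = 1562.5 μL / 12.476 = 125 μL

125 μL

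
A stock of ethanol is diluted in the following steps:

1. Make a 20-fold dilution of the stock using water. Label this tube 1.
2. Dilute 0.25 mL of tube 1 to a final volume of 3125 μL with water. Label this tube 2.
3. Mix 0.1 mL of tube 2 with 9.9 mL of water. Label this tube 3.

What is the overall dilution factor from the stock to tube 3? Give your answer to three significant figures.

2.50 × 10^4

Step 1: 20-fold → factor 20
Step 2: 0.25 mL brought to 3125 μL → factor 3.125/0.25 = 12.5
Step 3: 0.1 mL + 9.9 mL = 10 mL total → factor 10/0.1 = 100
Overall dilution factor = 20 × 12.5 × 100 = 25000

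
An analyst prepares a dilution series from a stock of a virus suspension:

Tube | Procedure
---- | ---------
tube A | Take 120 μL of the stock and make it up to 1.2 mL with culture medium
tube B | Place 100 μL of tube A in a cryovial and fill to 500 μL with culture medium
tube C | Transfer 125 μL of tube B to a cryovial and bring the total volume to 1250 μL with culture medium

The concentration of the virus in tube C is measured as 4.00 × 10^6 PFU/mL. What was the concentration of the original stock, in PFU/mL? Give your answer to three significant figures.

Step 1: 120 μL brought to 1.2 mL → factor 1200/120 = 10
Step 2: 100 μL brought to 500 μL → factor 500/100 = 5
Step 3: 125 μL brought to 1250 μL → factor 1250/125 = 10
Overall dilution factor = 10 × 5 × 10 = 500
Stock = 4.00 × 10^6 PFU/mL × 500 = 2.00 × 10^9 PFU/mL

2.00 × 10^9 PFU/mL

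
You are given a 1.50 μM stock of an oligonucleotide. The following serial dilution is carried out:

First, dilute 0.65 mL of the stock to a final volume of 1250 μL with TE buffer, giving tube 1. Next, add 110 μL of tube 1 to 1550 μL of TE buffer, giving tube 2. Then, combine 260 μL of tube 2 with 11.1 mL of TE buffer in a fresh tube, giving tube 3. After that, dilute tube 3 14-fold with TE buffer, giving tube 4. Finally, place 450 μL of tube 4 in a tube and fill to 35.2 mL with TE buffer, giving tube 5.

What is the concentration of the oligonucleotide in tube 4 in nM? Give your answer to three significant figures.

0.0845 nM

Step 1: 0.65 mL brought to 1250 μL → factor 1.25/0.65 = 1.9231
Step 2: 110 μL + 1550 μL = 1660 μL total → factor 1660/110 = 15.091
Step 3: 260 μL + 11.1 mL = 11360 μL total → factor 11360/260 = 43.692
Step 4: 14-fold → factor 14
Dilution factor through tube 4 = 1.9231 × 15.091 × 43.692 × 14 = 17752
[tube 4] = 1.50 μM / 17752 = 8.450 × 10^-5 μM = 0.0845 nM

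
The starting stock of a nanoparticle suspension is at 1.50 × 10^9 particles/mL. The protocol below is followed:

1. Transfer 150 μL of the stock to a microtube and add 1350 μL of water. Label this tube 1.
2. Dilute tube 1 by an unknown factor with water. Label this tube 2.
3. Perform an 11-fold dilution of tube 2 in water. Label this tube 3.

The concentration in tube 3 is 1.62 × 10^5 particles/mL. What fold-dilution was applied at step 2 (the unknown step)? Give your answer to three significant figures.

84.2-fold

Step 1: 150 μL + 1350 μL = 1500 μL total → factor 1500/150 = 10
Step 2: unknown factor x
Step 3: 11-fold → factor 11
Product of known-step factors = 110
Overall factor = 1.50 × 10^9 particles/mL / (1.62 × 10^5 particles/mL) = 9259.3
x = 9259.3 / 110 = 84.2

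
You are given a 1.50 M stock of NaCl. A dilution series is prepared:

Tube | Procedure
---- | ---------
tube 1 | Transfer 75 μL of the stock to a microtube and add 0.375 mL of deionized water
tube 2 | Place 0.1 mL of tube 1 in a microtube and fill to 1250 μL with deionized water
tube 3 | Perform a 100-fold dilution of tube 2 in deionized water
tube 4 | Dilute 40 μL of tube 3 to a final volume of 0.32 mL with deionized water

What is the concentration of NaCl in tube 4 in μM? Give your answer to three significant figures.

25.0 μM

Step 1: 75 μL + 0.375 mL = 450 μL total → factor 450/75 = 6
Step 2: 0.1 mL brought to 1250 μL → factor 1.25/0.1 = 12.5
Step 3: 100-fold → factor 100
Step 4: 40 μL brought to 0.32 mL → factor 320/40 = 8
Overall dilution factor = 6 × 12.5 × 100 × 8 = 60000
Final = 1.50 M / 60000 = 2.500 × 10^-5 M = 25.0 μM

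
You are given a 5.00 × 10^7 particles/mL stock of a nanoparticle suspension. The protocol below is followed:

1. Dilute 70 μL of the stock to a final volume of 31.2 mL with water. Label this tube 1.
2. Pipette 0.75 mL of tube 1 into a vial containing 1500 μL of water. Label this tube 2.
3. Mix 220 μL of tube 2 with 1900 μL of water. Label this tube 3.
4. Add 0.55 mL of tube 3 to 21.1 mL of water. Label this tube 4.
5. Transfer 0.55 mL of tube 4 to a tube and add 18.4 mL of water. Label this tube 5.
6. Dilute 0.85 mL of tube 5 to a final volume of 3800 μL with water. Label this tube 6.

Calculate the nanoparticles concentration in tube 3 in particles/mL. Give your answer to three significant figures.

Step 1: 70 μL brought to 31.2 mL → factor 31200/70 = 445.71
Step 2: 0.75 mL + 1500 μL = 2.25 mL total → factor 2.25/0.75 = 3
Step 3: 220 μL + 1900 μL = 2120 μL total → factor 2120/220 = 9.6364
Dilution factor through tube 3 = 445.71 × 3 × 9.6364 = 12885
[tube 3] = 5.00 × 10^7 particles/mL / 12885 = 3.88 × 10^3 particles/mL

3.88 × 10^3 particles/mL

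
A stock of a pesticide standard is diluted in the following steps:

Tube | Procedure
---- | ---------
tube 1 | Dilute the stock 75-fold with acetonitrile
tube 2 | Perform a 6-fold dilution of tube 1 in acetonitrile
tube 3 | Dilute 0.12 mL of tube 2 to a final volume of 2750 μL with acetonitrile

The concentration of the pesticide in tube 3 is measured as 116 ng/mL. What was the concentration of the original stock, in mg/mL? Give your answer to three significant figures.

Step 1: 75-fold → factor 75
Step 2: 6-fold → factor 6
Step 3: 0.12 mL brought to 2750 μL → factor 2.75/0.12 = 22.917
Overall dilution factor = 75 × 6 × 22.917 = 10312
Stock = 116 ng/mL × 10312 = 1.196 × 10^6 ng/mL = 1.20 mg/mL

1.20 mg/mL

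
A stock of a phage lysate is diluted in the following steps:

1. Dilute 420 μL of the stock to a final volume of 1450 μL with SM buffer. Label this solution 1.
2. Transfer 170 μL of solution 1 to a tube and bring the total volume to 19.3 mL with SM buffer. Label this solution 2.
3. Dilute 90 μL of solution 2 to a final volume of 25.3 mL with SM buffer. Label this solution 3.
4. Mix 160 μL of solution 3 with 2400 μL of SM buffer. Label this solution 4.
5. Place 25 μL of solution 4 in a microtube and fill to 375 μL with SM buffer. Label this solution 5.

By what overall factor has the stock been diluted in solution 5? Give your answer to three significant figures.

Step 1: 420 μL brought to 1450 μL → factor 1450/420 = 3.4524
Step 2: 170 μL brought to 19.3 mL → factor 19300/170 = 113.53
Step 3: 90 μL brought to 25.3 mL → factor 25300/90 = 281.11
Step 4: 160 μL + 2400 μL = 2560 μL total → factor 2560/160 = 16
Step 5: 25 μL brought to 375 μL → factor 375/25 = 15
Overall dilution factor = 3.4524 × 113.53 × 281.11 × 16 × 15 = 2.6443 × 10^7

2.64 × 10^7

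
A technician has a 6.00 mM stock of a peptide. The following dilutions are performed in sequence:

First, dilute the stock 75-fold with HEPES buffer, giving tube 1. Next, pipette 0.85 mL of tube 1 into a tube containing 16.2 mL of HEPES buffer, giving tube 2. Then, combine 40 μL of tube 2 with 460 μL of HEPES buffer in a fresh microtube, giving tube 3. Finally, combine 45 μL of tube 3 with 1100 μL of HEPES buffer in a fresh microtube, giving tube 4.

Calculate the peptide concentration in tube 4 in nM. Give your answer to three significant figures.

12.5 nM

Step 1: 75-fold → factor 75
Step 2: 0.85 mL + 16.2 mL = 17.05 mL total → factor 17.05/0.85 = 20.059
Step 3: 40 μL + 460 μL = 500 μL total → factor 500/40 = 12.5
Step 4: 45 μL + 1100 μL = 1145 μL total → factor 1145/45 = 25.444
Dilution factor through tube 4 = 75 × 20.059 × 12.5 × 25.444 = 4.7849 × 10^5
[tube 4] = 6.00 mM / 4.7849 × 10^5 = 1.254 × 10^-5 mM = 12.5 nM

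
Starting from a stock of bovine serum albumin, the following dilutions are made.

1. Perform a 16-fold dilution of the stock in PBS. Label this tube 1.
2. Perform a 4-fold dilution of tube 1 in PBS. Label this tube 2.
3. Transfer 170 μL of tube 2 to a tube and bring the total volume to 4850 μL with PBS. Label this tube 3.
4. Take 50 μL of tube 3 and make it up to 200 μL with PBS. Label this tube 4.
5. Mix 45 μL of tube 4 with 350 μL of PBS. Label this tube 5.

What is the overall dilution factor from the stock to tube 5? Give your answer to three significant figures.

Step 1: 16-fold → factor 16
Step 2: 4-fold → factor 4
Step 3: 170 μL brought to 4850 μL → factor 4850/170 = 28.529
Step 4: 50 μL brought to 200 μL → factor 200/50 = 4
Step 5: 45 μL + 350 μL = 395 μL total → factor 395/45 = 8.7778
Overall dilution factor = 16 × 4 × 28.529 × 4 × 8.7778 = 64109

6.41 × 10^4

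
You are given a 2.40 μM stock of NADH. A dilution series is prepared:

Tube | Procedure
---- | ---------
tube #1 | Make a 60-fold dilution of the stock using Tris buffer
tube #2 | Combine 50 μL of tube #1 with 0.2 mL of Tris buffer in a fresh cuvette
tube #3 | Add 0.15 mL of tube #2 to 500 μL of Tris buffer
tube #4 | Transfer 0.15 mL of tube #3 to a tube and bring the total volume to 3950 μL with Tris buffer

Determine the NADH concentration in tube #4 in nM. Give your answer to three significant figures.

0.0701 nM

Step 1: 60-fold → factor 60
Step 2: 50 μL + 0.2 mL = 250 μL total → factor 250/50 = 5
Step 3: 0.15 mL + 500 μL = 0.65 mL total → factor 0.65/0.15 = 4.3333
Step 4: 0.15 mL brought to 3950 μL → factor 3.95/0.15 = 26.333
Overall dilution factor = 60 × 5 × 4.3333 × 26.333 = 34233
Final = 2.40 μM / 34233 = 7.011 × 10^-5 μM = 0.0701 nM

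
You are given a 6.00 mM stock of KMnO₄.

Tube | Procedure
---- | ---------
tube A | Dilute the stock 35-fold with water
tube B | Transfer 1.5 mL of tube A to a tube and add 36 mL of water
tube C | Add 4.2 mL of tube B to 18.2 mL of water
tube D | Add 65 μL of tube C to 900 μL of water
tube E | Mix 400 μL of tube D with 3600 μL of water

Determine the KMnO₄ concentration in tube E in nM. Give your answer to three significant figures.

Step 1: 35-fold → factor 35
Step 2: 1.5 mL + 36 mL = 37.5 mL total → factor 37.5/1.5 = 25
Step 3: 4.2 mL + 18.2 mL = 22.4 mL total → factor 22.4/4.2 = 5.3333
Step 4: 65 μL + 900 μL = 965 μL total → factor 965/65 = 14.846
Step 5: 400 μL + 3600 μL = 4000 μL total → factor 4000/400 = 10
Overall dilution factor = 35 × 25 × 5.3333 × 14.846 × 10 = 6.9282 × 10^5
Final = 6.00 mM / 6.9282 × 10^5 = 8.660 × 10^-6 mM = 8.66 nM

8.66 nM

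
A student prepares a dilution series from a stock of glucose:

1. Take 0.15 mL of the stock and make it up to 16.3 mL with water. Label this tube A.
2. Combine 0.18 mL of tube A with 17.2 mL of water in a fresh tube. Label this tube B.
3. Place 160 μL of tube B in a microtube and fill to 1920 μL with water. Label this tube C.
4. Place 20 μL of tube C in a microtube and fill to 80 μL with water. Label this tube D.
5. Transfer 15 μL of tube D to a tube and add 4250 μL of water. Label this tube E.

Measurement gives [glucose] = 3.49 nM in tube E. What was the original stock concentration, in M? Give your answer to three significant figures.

Step 1: 0.15 mL brought to 16.3 mL → factor 16.3/0.15 = 108.67
Step 2: 0.18 mL + 17.2 mL = 17.38 mL total → factor 17.38/0.18 = 96.556
Step 3: 160 μL brought to 1920 μL → factor 1920/160 = 12
Step 4: 20 μL brought to 80 μL → factor 80/20 = 4
Step 5: 15 μL + 4250 μL = 4265 μL total → factor 4265/15 = 284.33
Overall dilution factor = 108.67 × 96.556 × 12 × 4 × 284.33 = 1.432 × 10^8
Stock = 3.49 nM × 1.432 × 10^8 = 4.998 × 10^8 nM = 0.500 M

0.500 M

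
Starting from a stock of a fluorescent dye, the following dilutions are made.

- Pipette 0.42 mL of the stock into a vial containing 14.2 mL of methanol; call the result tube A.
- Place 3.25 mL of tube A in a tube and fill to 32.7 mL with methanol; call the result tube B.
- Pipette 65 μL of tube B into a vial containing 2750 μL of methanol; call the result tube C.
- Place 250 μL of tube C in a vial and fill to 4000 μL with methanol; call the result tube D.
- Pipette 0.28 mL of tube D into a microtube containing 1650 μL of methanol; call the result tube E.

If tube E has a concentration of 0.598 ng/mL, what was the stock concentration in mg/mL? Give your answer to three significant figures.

1.00 mg/mL

Step 1: 0.42 mL + 14.2 mL = 14.62 mL total → factor 14.62/0.42 = 34.81
Step 2: 3.25 mL brought to 32.7 mL → factor 32.7/3.25 = 10.062
Step 3: 65 μL + 2750 μL = 2815 μL total → factor 2815/65 = 43.308
Step 4: 250 μL brought to 4000 μL → factor 4000/250 = 16
Step 5: 0.28 mL + 1650 μL = 1.93 mL total → factor 1.93/0.28 = 6.8929
Overall dilution factor = 34.81 × 10.062 × 43.308 × 16 × 6.8929 = 1.6728 × 10^6
Stock = 0.598 ng/mL × 1.6728 × 10^6 = 1.000 × 10^6 ng/mL = 1.00 mg/mL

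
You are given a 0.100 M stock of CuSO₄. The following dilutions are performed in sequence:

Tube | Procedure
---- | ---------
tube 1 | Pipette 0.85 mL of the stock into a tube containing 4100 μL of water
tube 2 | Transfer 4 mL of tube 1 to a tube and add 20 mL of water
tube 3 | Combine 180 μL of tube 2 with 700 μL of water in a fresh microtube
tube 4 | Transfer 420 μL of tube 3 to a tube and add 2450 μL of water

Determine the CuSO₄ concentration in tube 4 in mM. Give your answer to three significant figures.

Step 1: 0.85 mL + 4100 μL = 4.95 mL total → factor 4.95/0.85 = 5.8235
Step 2: 4 mL + 20 mL = 24 mL total → factor 24/4 = 6
Step 3: 180 μL + 700 μL = 880 μL total → factor 880/180 = 4.8889
Step 4: 420 μL + 2450 μL = 2870 μL total → factor 2870/420 = 6.8333
Overall dilution factor = 5.8235 × 6 × 4.8889 × 6.8333 = 1167.3
Final = 0.100 M / 1167.3 = 8.567 × 10^-5 M = 0.0857 mM

0.0857 mM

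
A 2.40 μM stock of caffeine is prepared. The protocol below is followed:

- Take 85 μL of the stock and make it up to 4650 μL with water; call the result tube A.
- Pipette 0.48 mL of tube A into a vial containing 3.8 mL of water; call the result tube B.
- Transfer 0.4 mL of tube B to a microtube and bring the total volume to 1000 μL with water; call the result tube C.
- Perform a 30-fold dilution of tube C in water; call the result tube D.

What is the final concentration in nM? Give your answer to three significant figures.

Step 1: 85 μL brought to 4650 μL → factor 4650/85 = 54.706
Step 2: 0.48 mL + 3.8 mL = 4.28 mL total → factor 4.28/0.48 = 8.9167
Step 3: 0.4 mL brought to 1000 μL → factor 1/0.4 = 2.5
Step 4: 30-fold → factor 30
Overall dilution factor = 54.706 × 8.9167 × 2.5 × 30 = 36585
Final = 2.40 μM / 36585 = 6.560 × 10^-5 μM = 0.0656 nM

0.0656 nM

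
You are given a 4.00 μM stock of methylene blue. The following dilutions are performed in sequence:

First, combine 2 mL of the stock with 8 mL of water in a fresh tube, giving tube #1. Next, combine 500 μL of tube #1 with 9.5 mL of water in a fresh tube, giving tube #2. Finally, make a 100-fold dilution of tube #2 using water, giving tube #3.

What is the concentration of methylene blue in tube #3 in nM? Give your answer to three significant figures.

Step 1: 2 mL + 8 mL = 10 mL total → factor 10/2 = 5
Step 2: 500 μL + 9.5 mL = 10000 μL total → factor 10000/500 = 20
Step 3: 100-fold → factor 100
Dilution factor through tube #3 = 5 × 20 × 100 = 10000
[tube #3] = 4.00 μM / 10000 = 0.0004000 μM = 0.400 nM

0.400 nM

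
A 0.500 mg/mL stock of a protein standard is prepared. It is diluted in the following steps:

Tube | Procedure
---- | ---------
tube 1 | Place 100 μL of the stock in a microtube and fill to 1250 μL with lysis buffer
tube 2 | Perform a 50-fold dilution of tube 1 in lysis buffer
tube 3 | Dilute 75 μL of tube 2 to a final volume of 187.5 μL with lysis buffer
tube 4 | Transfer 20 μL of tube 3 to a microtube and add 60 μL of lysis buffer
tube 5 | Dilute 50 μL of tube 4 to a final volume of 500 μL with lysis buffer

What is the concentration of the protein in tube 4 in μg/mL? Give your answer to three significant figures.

0.0800 μg/mL

Step 1: 100 μL brought to 1250 μL → factor 1250/100 = 12.5
Step 2: 50-fold → factor 50
Step 3: 75 μL brought to 187.5 μL → factor 187.5/75 = 2.5
Step 4: 20 μL + 60 μL = 80 μL total → factor 80/20 = 4
Dilution factor through tube 4 = 12.5 × 50 × 2.5 × 4 = 6250
[tube 4] = 0.500 mg/mL / 6250 = 8.000 × 10^-5 mg/mL = 0.0800 μg/mL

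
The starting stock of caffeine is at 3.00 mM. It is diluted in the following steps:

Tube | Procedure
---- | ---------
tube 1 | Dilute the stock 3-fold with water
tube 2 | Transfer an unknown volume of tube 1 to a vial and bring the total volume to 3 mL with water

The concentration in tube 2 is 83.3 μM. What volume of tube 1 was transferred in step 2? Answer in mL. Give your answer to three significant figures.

0.250 mL

Step 1: 3-fold → factor 3
Step 2: v brought to 3 mL → factor = 3 mL/v
Product of known-step factors = 3
Overall factor = 3.00 mM / (83.3 μM) = 36.014
Step-2 factor = 36.014 / 3 = 12.005
v = 3 mL / 12.005 = 0.250 mL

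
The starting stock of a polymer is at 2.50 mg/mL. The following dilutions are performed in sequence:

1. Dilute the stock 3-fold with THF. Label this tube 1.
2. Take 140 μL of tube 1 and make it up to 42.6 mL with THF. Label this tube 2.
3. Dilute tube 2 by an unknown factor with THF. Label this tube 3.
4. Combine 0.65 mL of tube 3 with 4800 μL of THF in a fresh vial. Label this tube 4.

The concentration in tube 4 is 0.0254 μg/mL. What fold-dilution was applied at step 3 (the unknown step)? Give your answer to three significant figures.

12.9-fold

Step 1: 3-fold → factor 3
Step 2: 140 μL brought to 42.6 mL → factor 42600/140 = 304.29
Step 3: unknown factor x
Step 4: 0.65 mL + 4800 μL = 5.45 mL total → factor 5.45/0.65 = 8.3846
Product of known-step factors = 7654
Overall factor = 2.50 mg/mL / (0.0254 μg/mL) = 98425
x = 98425 / 7654 = 12.9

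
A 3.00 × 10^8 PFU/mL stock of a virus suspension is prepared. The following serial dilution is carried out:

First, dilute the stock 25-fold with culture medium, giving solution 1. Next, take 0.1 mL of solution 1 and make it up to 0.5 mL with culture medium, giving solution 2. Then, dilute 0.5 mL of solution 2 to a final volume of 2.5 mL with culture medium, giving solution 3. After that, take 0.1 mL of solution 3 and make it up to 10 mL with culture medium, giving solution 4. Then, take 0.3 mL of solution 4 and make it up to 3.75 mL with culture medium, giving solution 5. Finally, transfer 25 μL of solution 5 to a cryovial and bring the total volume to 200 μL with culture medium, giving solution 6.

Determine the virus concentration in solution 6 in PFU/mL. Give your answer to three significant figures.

48.0 PFU/mL

Step 1: 25-fold → factor 25
Step 2: 0.1 mL brought to 0.5 mL → factor 0.5/0.1 = 5
Step 3: 0.5 mL brought to 2.5 mL → factor 2.5/0.5 = 5
Step 4: 0.1 mL brought to 10 mL → factor 10/0.1 = 100
Step 5: 0.3 mL brought to 3.75 mL → factor 3.75/0.3 = 12.5
Step 6: 25 μL brought to 200 μL → factor 200/25 = 8
Overall dilution factor = 25 × 5 × 5 × 100 × 12.5 × 8 = 6.25 × 10^6
Final = 3.00 × 10^8 PFU/mL / 6.25 × 10^6 = 48.0 PFU/mL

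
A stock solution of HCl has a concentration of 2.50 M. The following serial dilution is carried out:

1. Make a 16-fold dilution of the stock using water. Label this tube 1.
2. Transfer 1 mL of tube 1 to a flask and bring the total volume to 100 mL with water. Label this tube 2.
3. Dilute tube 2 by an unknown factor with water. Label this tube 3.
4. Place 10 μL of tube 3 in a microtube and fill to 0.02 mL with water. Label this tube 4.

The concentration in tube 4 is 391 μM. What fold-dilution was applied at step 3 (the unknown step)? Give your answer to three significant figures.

2.00-fold

Step 1: 16-fold → factor 16
Step 2: 1 mL brought to 100 mL → factor 100/1 = 100
Step 3: unknown factor x
Step 4: 10 μL brought to 0.02 mL → factor 20/10 = 2
Product of known-step factors = 3200
Overall factor = 2.50 M / (391 μM) = 6393.9
x = 6393.9 / 3200 = 2.00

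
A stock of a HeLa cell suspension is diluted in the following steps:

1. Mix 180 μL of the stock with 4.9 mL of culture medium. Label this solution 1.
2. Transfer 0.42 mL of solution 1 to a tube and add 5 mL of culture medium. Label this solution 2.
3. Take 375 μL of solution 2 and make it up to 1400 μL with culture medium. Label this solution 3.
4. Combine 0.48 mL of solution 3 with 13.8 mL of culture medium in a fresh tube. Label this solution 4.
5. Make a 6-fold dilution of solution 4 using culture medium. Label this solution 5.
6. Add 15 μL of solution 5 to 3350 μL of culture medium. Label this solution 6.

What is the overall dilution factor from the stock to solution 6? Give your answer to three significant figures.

5.44 × 10^7

Step 1: 180 μL + 4.9 mL = 5080 μL total → factor 5080/180 = 28.222
Step 2: 0.42 mL + 5 mL = 5.42 mL total → factor 5.42/0.42 = 12.905
Step 3: 375 μL brought to 1400 μL → factor 1400/375 = 3.7333
Step 4: 0.48 mL + 13.8 mL = 14.28 mL total → factor 14.28/0.48 = 29.75
Step 5: 6-fold → factor 6
Step 6: 15 μL + 3350 μL = 3365 μL total → factor 3365/15 = 224.33
Overall dilution factor = 28.222 × 12.905 × 3.7333 × 29.75 × 6 × 224.33 = 5.4447 × 10^7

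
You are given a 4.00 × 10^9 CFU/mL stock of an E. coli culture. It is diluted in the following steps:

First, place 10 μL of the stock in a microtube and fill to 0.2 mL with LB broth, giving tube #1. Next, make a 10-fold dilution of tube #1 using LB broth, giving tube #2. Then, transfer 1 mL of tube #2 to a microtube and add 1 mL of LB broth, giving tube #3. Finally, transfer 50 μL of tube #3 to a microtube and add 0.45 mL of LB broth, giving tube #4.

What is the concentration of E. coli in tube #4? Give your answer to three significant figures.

Step 1: 10 μL brought to 0.2 mL → factor 200/10 = 20
Step 2: 10-fold → factor 10
Step 3: 1 mL + 1 mL = 2 mL total → factor 2/1 = 2
Step 4: 50 μL + 0.45 mL = 500 μL total → factor 500/50 = 10
Overall dilution factor = 20 × 10 × 2 × 10 = 4000
Final = 4.00 × 10^9 CFU/mL / 4000 = 1.00 × 10^6 CFU/mL

1.00 × 10^6 CFU/mL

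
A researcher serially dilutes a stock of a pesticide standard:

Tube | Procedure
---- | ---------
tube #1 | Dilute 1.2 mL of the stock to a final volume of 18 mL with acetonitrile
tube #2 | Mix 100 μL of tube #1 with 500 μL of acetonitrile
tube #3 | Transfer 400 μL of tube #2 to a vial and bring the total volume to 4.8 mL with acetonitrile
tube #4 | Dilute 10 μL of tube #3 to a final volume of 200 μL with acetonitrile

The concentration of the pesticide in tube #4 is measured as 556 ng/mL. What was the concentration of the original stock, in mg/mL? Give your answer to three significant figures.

Step 1: 1.2 mL brought to 18 mL → factor 18/1.2 = 15
Step 2: 100 μL + 500 μL = 600 μL total → factor 600/100 = 6
Step 3: 400 μL brought to 4.8 mL → factor 4800/400 = 12
Step 4: 10 μL brought to 200 μL → factor 200/10 = 20
Overall dilution factor = 15 × 6 × 12 × 20 = 21600
Stock = 556 ng/mL × 21600 = 1.201 × 10^7 ng/mL = 12.0 mg/mL

12.0 mg/mL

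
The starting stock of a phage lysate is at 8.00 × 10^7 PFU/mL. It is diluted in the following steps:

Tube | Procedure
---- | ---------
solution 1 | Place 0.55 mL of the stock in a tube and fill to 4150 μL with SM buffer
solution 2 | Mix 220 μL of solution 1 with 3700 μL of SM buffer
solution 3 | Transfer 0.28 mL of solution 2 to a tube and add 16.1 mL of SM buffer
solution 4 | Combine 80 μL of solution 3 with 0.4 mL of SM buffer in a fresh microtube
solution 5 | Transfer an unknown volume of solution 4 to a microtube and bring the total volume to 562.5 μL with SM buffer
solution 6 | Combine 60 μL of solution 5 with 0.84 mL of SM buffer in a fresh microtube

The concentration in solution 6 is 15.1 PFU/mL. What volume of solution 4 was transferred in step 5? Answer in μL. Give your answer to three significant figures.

Step 1: 0.55 mL brought to 4150 μL → factor 4.15/0.55 = 7.5455
Step 2: 220 μL + 3700 μL = 3920 μL total → factor 3920/220 = 17.818
Step 3: 0.28 mL + 16.1 mL = 16.38 mL total → factor 16.38/0.28 = 58.5
Step 4: 80 μL + 0.4 mL = 480 μL total → factor 480/80 = 6
Step 5: v brought to 562.5 μL → factor = 562.5 μL/v
Step 6: 60 μL + 0.84 mL = 900 μL total → factor 900/60 = 15
Product of known-step factors = 7.0786 × 10^5
Overall factor = 8.00 × 10^7 PFU/mL / (15.1 PFU/mL) = 5.298 × 10^6
Step-5 factor = 5.298 × 10^6 / 7.0786 × 10^5 = 7.4846
v = 562.5 μL / 7.4846 = 75.2 μL

75.2 μL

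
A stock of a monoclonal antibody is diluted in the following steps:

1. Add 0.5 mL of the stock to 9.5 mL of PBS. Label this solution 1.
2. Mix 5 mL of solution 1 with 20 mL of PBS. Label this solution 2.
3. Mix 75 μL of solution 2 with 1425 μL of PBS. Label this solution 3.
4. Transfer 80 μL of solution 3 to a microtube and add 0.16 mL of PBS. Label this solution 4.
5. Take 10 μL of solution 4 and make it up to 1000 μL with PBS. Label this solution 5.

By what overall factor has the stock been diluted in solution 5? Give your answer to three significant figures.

6.00 × 10^5

Step 1: 0.5 mL + 9.5 mL = 10 mL total → factor 10/0.5 = 20
Step 2: 5 mL + 20 mL = 25 mL total → factor 25/5 = 5
Step 3: 75 μL + 1425 μL = 1500 μL total → factor 1500/75 = 20
Step 4: 80 μL + 0.16 mL = 240 μL total → factor 240/80 = 3
Step 5: 10 μL brought to 1000 μL → factor 1000/10 = 100
Overall dilution factor = 20 × 5 × 20 × 3 × 100 = 6 × 10^5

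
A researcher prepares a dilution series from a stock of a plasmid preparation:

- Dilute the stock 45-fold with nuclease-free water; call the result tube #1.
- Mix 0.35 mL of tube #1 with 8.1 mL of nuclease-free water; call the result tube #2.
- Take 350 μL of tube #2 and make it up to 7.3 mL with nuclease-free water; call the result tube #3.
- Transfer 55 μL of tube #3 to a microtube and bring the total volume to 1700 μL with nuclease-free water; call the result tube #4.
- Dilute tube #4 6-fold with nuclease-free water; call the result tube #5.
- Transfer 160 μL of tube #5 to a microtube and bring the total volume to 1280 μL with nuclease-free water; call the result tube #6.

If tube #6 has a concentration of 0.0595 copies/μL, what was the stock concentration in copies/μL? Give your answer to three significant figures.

Step 1: 45-fold → factor 45
Step 2: 0.35 mL + 8.1 mL = 8.45 mL total → factor 8.45/0.35 = 24.143
Step 3: 350 μL brought to 7.3 mL → factor 7300/350 = 20.857
Step 4: 55 μL brought to 1700 μL → factor 1700/55 = 30.909
Step 5: 6-fold → factor 6
Step 6: 160 μL brought to 1280 μL → factor 1280/160 = 8
Overall dilution factor = 45 × 24.143 × 20.857 × 30.909 × 6 × 8 = 3.3619 × 10^7
Stock = 0.0595 copies/μL × 3.3619 × 10^7 = 2.00 × 10^6 copies/μL

2.00 × 10^6 copies/μL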